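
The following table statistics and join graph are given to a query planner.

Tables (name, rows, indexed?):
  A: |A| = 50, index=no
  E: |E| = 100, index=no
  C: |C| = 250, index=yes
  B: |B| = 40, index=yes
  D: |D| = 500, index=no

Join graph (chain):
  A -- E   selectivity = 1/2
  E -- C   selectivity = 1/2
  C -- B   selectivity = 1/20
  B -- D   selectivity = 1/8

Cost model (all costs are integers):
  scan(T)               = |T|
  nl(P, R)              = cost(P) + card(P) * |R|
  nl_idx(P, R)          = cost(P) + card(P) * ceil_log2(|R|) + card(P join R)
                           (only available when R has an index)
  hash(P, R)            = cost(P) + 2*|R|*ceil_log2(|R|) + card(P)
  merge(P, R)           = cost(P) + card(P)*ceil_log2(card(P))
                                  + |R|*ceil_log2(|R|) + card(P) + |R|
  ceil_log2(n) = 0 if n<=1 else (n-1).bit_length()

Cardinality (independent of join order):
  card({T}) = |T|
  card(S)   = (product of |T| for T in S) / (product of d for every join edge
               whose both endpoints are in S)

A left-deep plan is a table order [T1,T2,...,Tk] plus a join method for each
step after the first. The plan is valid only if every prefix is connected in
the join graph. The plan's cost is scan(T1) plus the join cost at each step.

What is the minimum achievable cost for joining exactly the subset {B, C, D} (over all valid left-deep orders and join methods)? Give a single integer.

7980

Selinger DP over subsets of {B,C,D}:
  {C}: scan cost=250, card=250
  {B}: scan cost=40, card=40
  {D}: scan cost=500, card=500
  {BC}: card=500; try (C,nl_idx)→860, (B,hash)→980, (B,nl_idx)→2250, (C,merge)→2570, (B,merge)→2780, (C,hash)→4080 …(+2); best=860 via (C,nl_idx)
  {BD}: card=2500; try (B,hash)→1480, (D,merge)→5320, (B,merge)→5780, (B,nl_idx)→6000, (D,hash)→9080, (D,nl)→20040 …(+1); best=1480 via (B,hash)
  {BCD}: card=31250; try (C,hash)→7980, (D,hash)→10360, (D,merge)→10860, (C,merge)→36230, (C,nl_idx)→52730, (D,nl)→250860 …(+1); best=7980 via (C,hash)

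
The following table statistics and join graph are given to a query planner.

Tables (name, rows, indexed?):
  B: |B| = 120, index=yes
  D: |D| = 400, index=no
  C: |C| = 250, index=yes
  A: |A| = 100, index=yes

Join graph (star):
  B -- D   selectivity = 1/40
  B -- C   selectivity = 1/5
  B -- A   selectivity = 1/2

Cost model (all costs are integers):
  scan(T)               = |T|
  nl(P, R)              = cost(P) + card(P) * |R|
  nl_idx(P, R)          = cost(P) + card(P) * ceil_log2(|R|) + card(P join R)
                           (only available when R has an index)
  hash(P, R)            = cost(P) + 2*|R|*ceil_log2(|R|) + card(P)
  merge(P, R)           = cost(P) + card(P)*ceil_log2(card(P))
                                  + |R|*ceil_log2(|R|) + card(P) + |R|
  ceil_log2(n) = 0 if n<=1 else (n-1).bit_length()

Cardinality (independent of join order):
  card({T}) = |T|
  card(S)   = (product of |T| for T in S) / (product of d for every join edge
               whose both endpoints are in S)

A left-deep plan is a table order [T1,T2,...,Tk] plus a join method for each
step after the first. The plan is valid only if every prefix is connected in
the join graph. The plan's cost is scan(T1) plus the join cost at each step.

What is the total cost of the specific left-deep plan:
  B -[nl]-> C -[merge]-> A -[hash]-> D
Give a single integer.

step 1: scan B: cost=120, card=120
step 2: join C via nl
    card(P join C) = 120*250/(5) = 6000
    cost = 120 + 120*250 = 30120
step 3: join A via merge
    card(P join A) = 6000*100/(2) = 300000
    cost = 30120 + 6000*13 + 100*7 + 6000 + 100 = 114920
step 4: join D via hash
    card(P join D) = 300000*400/(40) = 3000000
    cost = 114920 + 2*400*9 + 300000 = 422120

422120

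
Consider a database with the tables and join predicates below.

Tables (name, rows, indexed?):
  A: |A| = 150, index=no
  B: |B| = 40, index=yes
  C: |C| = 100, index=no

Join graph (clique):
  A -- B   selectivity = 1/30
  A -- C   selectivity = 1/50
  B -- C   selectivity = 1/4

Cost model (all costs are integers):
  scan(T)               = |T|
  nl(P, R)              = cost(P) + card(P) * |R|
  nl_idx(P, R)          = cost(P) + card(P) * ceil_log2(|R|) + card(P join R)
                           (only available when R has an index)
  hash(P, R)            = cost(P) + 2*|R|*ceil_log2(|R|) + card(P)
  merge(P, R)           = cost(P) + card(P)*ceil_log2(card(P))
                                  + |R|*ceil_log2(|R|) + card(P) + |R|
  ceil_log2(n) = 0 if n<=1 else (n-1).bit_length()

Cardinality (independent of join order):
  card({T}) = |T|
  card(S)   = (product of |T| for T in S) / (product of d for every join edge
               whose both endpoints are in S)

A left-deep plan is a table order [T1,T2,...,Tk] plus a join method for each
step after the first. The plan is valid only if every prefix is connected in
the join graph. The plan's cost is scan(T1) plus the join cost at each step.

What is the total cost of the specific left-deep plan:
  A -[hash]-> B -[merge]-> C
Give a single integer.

step 1: scan A: cost=150, card=150
step 2: join B via hash
    card(P join B) = 150*40/(30) = 200
    cost = 150 + 2*40*6 + 150 = 780
step 3: join C via merge
    card(P join C) = 200*100/(50*4) = 100
    cost = 780 + 200*8 + 100*7 + 200 + 100 = 3380

3380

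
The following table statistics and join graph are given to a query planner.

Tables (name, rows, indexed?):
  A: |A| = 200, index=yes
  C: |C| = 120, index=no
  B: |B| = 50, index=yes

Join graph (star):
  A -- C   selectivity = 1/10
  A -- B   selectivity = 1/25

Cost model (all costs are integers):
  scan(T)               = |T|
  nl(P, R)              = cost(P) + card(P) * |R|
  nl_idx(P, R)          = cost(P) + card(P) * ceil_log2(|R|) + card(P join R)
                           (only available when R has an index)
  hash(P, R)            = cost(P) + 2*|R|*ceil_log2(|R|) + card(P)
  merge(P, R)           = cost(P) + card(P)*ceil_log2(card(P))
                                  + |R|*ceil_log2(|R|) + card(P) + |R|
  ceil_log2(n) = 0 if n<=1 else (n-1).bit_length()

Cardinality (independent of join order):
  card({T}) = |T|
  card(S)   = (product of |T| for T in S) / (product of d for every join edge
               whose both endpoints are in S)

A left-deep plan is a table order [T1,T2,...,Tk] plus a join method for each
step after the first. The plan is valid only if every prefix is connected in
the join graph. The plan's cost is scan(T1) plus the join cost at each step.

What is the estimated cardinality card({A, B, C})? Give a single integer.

Tables in S: A(200), B(50), C(120)
Edges inside S: A-C(d=10), A-B(d=25)
numerator = 200 * 50 * 120 = 1200000
denominator = 10 * 25 = 250
card(S) = 1200000 / 250 = 4800

4800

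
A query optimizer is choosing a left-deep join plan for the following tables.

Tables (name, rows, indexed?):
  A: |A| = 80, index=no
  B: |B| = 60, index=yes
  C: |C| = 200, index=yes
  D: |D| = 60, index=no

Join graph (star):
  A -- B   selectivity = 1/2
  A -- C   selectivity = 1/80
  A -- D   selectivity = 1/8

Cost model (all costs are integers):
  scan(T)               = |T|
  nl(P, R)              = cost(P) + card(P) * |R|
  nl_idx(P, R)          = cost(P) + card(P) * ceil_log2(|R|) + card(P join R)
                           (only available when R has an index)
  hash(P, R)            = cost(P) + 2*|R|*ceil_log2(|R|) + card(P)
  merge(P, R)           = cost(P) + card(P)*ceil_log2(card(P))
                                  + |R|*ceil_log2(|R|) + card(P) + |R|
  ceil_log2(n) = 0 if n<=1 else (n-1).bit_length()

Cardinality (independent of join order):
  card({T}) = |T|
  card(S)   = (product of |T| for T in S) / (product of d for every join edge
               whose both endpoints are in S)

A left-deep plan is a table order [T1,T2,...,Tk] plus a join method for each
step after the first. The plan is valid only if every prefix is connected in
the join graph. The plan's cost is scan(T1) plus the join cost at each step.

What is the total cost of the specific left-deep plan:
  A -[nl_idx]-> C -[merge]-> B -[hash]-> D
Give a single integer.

9860

step 1: scan A: cost=80, card=80
step 2: join C via nl_idx
    card(P join C) = 80*200/(80) = 200
    cost = 80 + 80*8 + 200 = 920
step 3: join B via merge
    card(P join B) = 200*60/(2) = 6000
    cost = 920 + 200*8 + 60*6 + 200 + 60 = 3140
step 4: join D via hash
    card(P join D) = 6000*60/(8) = 45000
    cost = 3140 + 2*60*6 + 6000 = 9860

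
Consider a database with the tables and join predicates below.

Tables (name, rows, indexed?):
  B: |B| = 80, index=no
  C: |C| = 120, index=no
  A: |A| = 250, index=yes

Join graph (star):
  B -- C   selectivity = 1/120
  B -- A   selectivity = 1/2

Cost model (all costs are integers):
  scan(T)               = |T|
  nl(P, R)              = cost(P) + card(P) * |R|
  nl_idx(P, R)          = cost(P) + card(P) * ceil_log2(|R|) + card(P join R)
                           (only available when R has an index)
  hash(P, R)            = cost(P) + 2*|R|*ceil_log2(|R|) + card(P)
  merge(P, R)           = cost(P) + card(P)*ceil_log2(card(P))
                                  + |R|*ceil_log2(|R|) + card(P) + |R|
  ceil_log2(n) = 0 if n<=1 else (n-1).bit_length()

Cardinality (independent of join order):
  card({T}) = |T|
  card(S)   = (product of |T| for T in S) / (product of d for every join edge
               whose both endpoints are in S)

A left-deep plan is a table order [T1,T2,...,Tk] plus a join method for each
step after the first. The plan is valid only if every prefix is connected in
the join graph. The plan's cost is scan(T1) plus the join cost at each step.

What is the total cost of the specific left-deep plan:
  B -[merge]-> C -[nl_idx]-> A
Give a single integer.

step 1: scan B: cost=80, card=80
step 2: join C via merge
    card(P join C) = 80*120/(120) = 80
    cost = 80 + 80*7 + 120*7 + 80 + 120 = 1680
step 3: join A via nl_idx
    card(P join A) = 80*250/(2) = 10000
    cost = 1680 + 80*8 + 10000 = 12320

12320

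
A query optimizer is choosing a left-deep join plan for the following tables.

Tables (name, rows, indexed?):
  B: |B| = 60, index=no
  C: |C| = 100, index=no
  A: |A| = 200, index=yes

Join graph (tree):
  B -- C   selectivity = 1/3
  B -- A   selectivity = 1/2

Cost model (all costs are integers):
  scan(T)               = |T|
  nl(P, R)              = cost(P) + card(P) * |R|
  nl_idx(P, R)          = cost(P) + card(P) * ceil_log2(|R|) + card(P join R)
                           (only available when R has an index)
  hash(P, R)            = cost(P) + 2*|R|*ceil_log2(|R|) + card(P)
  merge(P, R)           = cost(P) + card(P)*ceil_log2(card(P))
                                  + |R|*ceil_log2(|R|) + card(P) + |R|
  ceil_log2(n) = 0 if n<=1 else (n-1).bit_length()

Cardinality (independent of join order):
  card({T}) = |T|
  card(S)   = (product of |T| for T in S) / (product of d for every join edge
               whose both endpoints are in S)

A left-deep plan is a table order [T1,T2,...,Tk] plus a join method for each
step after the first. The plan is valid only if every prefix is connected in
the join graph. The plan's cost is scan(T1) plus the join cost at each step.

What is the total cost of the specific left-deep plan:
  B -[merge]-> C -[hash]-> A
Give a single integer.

6480

step 1: scan B: cost=60, card=60
step 2: join C via merge
    card(P join C) = 60*100/(3) = 2000
    cost = 60 + 60*6 + 100*7 + 60 + 100 = 1280
step 3: join A via hash
    card(P join A) = 2000*200/(2) = 200000
    cost = 1280 + 2*200*8 + 2000 = 6480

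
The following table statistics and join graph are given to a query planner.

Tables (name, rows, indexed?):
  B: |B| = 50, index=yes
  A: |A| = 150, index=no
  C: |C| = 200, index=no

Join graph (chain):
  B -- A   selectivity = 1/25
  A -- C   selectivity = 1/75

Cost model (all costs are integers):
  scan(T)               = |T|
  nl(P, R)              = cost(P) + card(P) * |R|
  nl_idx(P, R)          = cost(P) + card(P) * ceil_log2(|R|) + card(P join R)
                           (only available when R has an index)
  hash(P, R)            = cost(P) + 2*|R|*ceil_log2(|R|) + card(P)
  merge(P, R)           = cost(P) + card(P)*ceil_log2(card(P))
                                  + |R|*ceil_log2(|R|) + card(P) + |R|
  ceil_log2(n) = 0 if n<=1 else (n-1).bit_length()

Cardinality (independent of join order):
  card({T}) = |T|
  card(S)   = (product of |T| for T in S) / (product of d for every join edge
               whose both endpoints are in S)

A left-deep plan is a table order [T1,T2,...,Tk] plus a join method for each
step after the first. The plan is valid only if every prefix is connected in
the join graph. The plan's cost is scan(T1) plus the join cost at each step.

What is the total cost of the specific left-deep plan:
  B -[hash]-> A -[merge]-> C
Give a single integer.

step 1: scan B: cost=50, card=50
step 2: join A via hash
    card(P join A) = 50*150/(25) = 300
    cost = 50 + 2*150*8 + 50 = 2500
step 3: join C via merge
    card(P join C) = 300*200/(75) = 800
    cost = 2500 + 300*9 + 200*8 + 300 + 200 = 7300

7300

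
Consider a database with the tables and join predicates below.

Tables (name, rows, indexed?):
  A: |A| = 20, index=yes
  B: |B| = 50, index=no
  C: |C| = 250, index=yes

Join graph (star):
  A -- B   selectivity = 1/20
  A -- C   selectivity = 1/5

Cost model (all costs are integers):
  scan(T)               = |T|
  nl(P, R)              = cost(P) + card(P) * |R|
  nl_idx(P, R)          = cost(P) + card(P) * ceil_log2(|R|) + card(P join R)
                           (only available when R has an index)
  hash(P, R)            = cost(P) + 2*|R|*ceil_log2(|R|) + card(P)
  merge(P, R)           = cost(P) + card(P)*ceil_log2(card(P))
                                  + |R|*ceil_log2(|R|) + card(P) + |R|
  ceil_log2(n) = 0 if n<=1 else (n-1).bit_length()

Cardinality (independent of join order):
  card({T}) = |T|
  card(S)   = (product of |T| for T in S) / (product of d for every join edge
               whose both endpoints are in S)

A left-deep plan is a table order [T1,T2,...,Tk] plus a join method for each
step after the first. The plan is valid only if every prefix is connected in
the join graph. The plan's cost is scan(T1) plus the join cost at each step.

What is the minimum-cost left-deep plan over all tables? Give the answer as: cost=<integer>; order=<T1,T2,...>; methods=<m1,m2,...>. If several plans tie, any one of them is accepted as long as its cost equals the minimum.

cost=2300; order=C,A,B; methods=hash,hash

Selinger DP (subsets sized 1..n):
  {A}: scan cost=20, card=20
  {B}: scan cost=50, card=50
  {C}: scan cost=250, card=250
  {AB}: card=50; try (A,hash)→300, (A,nl_idx)→350, (B,merge)→490, (A,merge)→520, (B,hash)→640, (B,nl)→1020 …(+1); best=300 via (A,hash)
  {AC}: card=1000; try (A,hash)→700, (C,nl_idx)→1180, (C,merge)→2390, (A,nl_idx)→2500, (A,merge)→2620, (C,hash)→4040 …(+2); best=700 via (A,hash)
  {ABC}: card=2500; try (B,hash)→2300, (C,merge)→2900, (C,nl_idx)→3200, (C,hash)→4350, (B,merge)→12050, (C,nl)→12800 …(+1); best=2300 via (B,hash)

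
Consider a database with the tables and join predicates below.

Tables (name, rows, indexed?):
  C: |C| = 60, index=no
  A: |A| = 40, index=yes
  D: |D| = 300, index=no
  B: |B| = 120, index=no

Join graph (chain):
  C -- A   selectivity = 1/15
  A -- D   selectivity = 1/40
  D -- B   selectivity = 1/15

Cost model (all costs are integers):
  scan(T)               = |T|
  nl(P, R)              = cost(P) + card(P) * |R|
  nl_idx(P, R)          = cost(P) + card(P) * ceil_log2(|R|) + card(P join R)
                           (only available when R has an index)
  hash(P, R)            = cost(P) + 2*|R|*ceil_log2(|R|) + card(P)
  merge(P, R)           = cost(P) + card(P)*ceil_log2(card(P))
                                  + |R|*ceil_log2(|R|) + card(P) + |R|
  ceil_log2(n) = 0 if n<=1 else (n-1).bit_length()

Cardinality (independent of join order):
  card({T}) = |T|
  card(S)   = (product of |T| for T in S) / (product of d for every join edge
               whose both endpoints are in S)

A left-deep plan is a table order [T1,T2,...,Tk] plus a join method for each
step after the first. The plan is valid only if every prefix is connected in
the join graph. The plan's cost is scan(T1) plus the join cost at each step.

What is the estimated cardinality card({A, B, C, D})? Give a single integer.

9600

Tables in S: A(40), B(120), C(60), D(300)
Edges inside S: C-A(d=15), A-D(d=40), D-B(d=15)
numerator = 40 * 120 * 60 * 300 = 86400000
denominator = 15 * 40 * 15 = 9000
card(S) = 86400000 / 9000 = 9600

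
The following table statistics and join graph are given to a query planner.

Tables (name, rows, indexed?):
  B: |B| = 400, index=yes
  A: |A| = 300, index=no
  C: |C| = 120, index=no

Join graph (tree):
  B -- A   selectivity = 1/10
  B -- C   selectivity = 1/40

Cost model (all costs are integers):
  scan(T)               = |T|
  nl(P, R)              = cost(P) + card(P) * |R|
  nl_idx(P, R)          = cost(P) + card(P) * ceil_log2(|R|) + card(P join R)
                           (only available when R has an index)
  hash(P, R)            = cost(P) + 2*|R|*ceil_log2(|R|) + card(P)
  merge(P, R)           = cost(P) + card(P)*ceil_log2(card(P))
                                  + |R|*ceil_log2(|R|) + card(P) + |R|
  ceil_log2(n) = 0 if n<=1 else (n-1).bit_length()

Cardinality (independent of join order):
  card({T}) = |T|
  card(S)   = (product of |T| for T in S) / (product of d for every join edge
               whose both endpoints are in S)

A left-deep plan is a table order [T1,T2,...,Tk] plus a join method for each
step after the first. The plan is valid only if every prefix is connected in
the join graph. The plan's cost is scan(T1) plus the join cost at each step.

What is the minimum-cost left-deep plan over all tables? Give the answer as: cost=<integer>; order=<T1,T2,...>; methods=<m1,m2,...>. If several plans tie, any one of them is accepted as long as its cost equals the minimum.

cost=9000; order=C,B,A; methods=nl_idx,hash

Selinger DP (subsets sized 1..n):
  {B}: scan cost=400, card=400
  {A}: scan cost=300, card=300
  {C}: scan cost=120, card=120
  {AB}: card=12000; try (A,hash)→6200, (B,merge)→7300, (A,merge)→7400, (B,hash)→7800, (B,nl_idx)→15000, (B,nl)→120300 …(+1); best=6200 via (A,hash)
  {BC}: card=1200; try (B,nl_idx)→2400, (C,hash)→2480, (B,merge)→5080, (C,merge)→5360, (B,hash)→7440, (B,nl)→48120 …(+1); best=2400 via (B,nl_idx)
  {ABC}: card=36000; try (A,hash)→9000, (A,merge)→19800, (C,hash)→19880, (C,merge)→187160, (A,nl)→362400, (C,nl)→1446200; best=9000 via (A,hash)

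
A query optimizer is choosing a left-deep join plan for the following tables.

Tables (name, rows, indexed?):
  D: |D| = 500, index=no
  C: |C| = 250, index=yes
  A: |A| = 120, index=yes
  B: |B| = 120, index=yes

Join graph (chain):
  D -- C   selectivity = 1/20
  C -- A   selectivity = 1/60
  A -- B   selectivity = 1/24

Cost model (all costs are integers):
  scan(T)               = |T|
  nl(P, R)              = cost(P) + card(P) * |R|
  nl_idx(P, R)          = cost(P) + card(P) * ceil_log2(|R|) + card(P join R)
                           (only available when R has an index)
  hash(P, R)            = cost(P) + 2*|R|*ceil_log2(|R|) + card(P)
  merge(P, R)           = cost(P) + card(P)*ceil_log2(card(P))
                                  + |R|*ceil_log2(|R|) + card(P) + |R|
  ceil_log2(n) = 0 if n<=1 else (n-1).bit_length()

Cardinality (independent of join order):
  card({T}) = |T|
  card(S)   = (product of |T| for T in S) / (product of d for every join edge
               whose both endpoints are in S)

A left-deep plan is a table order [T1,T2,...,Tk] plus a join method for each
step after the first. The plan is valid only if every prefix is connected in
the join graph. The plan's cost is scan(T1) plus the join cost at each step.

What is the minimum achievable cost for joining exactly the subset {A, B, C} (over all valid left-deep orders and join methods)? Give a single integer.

3760

Selinger DP over subsets of {A,B,C}:
  {C}: scan cost=250, card=250
  {A}: scan cost=120, card=120
  {B}: scan cost=120, card=120
  {AC}: card=500; try (C,nl_idx)→1580, (A,hash)→2180, (A,nl_idx)→2500, (C,merge)→3330, (A,merge)→3460, (C,hash)→4240 …(+2); best=1580 via (C,nl_idx)
  {AB}: card=600; try (B,nl_idx)→1560, (A,nl_idx)→1560, (B,hash)→1920, (A,hash)→1920, (B,merge)→2040, (A,merge)→2040 …(+2); best=1560 via (B,nl_idx)
  {ABC}: card=2500; try (B,hash)→3760, (C,hash)→6160, (B,merge)→7540, (B,nl_idx)→7580, (C,nl_idx)→8860, (C,merge)→10410 …(+2); best=3760 via (B,hash)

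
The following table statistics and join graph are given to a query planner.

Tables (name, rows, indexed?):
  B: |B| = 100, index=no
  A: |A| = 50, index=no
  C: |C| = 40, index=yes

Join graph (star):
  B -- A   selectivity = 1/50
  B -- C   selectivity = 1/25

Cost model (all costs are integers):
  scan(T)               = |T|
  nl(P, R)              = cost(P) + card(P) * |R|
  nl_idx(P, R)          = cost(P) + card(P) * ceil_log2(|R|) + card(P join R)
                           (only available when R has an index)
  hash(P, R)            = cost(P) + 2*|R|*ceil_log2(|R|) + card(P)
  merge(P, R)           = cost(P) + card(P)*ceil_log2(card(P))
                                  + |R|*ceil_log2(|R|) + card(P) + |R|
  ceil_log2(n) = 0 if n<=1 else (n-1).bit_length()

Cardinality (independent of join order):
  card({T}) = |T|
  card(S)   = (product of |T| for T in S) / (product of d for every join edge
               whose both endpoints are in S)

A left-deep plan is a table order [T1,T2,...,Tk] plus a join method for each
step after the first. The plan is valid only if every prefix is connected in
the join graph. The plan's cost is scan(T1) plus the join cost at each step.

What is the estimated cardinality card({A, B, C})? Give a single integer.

Tables in S: A(50), B(100), C(40)
Edges inside S: B-A(d=50), B-C(d=25)
numerator = 50 * 100 * 40 = 200000
denominator = 50 * 25 = 1250
card(S) = 200000 / 1250 = 160

160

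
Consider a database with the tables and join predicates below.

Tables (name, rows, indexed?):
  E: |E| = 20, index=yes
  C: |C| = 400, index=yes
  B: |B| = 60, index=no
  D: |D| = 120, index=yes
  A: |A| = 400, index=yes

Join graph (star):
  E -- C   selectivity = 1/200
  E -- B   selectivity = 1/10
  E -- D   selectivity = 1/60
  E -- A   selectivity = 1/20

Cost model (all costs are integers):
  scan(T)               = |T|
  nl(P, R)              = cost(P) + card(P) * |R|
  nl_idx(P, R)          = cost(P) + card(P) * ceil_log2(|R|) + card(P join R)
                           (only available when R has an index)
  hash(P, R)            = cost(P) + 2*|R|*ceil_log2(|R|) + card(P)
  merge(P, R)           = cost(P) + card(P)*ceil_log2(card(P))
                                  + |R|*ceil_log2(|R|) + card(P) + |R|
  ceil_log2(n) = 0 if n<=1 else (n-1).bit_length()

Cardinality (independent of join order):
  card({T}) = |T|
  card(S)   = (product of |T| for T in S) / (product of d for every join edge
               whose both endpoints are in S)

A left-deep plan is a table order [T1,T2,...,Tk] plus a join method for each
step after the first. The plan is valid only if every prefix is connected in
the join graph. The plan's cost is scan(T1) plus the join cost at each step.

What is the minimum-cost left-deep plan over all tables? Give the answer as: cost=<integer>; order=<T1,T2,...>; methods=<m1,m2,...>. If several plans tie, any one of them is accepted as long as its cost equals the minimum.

cost=5240; order=E,C,D,A,B; methods=nl_idx,nl_idx,nl_idx,hash

Selinger DP (subsets sized 1..n):
  {E}: scan cost=20, card=20
  {C}: scan cost=400, card=400
  {B}: scan cost=60, card=60
  {D}: scan cost=120, card=120
  {A}: scan cost=400, card=400
  {CE}: card=40; try (C,nl_idx)→240, (E,hash)→1000, (E,nl_idx)→2440, (C,merge)→4140, (E,merge)→4520, (C,hash)→7240 …(+2); best=240 via (C,nl_idx)
  {BE}: card=120; try (E,hash)→320, (E,nl_idx)→480, (B,merge)→560, (E,merge)→600, (B,hash)→760, (B,nl)→1220 …(+1); best=320 via (E,hash)
  {DE}: card=40; try (D,nl_idx)→200, (E,hash)→440, (E,nl_idx)→760, (D,merge)→1100, (E,merge)→1200, (D,hash)→1720 …(+2); best=200 via (D,nl_idx)
  {AE}: card=400; try (A,nl_idx)→600, (E,hash)→1000, (E,nl_idx)→2800, (A,merge)→4140, (E,merge)→4520, (A,hash)→7240 …(+2); best=600 via (A,nl_idx)
  {BCE}: card=240; try (B,merge)→940, (B,hash)→1000, (C,nl_idx)→1640, (B,nl)→2640, (C,merge)→5280, (C,hash)→7640 …(+1); best=940 via (B,merge)
  {CDE}: card=80; try (D,nl_idx)→600, (C,nl_idx)→640, (D,merge)→1480, (D,hash)→1960, (C,merge)→4480, (D,nl)→5040 …(+2); best=600 via (D,nl_idx)
  {ACE}: card=800; try (A,nl_idx)→1400, (A,merge)→4520, (C,nl_idx)→5000, (A,hash)→7480, (C,hash)→8200, (C,merge)→8600 …(+2); best=1400 via (A,nl_idx)
  {BDE}: card=240; try (B,merge)→900, (B,hash)→960, (D,nl_idx)→1400, (D,hash)→2120, (D,merge)→2240, (B,nl)→2600 …(+1); best=900 via (B,merge)
  {ABE}: card=2400; try (B,hash)→1720, (A,nl_idx)→3800, (B,merge)→5020, (A,merge)→5280, (A,hash)→7640, (B,nl)→24600 …(+1); best=1720 via (B,hash)
  {ADE}: card=800; try (A,nl_idx)→1360, (D,hash)→2680, (D,nl_idx)→4200, (A,merge)→4480, (D,merge)→5560, (A,hash)→7440 …(+2); best=1360 via (A,nl_idx)
  {BCDE}: card=480; try (B,hash)→1400, (B,merge)→1660, (D,hash)→2860, (D,nl_idx)→3100, (C,nl_idx)→3540, (D,merge)→4060 …(+5); best=1400 via (B,hash)
  {ABCE}: card=4800; try (B,hash)→2920, (A,merge)→7100, (A,nl_idx)→7900, (A,hash)→8380, (B,merge)→10620, (C,hash)→11320 …(+5); best=2920 via (B,hash)
  {ACDE}: card=1600; try (A,nl_idx)→2920, (D,hash)→3880, (A,merge)→5240, (A,hash)→7880, (D,nl_idx)→8600, (C,hash)→9360 …(+6); best=2920 via (A,nl_idx)
  {ABDE}: card=4800; try (B,hash)→2880, (D,hash)→5800, (A,merge)→7060, (A,nl_idx)→7860, (A,hash)→8340, (B,merge)→10580 …(+5); best=2880 via (B,hash)
  {ABCDE}: card=9600; try (B,hash)→5240, (A,hash)→9080, (D,hash)→9400, (A,merge)→10200, (C,hash)→14880, (A,nl_idx)→15320 …(+9); best=5240 via (B,hash)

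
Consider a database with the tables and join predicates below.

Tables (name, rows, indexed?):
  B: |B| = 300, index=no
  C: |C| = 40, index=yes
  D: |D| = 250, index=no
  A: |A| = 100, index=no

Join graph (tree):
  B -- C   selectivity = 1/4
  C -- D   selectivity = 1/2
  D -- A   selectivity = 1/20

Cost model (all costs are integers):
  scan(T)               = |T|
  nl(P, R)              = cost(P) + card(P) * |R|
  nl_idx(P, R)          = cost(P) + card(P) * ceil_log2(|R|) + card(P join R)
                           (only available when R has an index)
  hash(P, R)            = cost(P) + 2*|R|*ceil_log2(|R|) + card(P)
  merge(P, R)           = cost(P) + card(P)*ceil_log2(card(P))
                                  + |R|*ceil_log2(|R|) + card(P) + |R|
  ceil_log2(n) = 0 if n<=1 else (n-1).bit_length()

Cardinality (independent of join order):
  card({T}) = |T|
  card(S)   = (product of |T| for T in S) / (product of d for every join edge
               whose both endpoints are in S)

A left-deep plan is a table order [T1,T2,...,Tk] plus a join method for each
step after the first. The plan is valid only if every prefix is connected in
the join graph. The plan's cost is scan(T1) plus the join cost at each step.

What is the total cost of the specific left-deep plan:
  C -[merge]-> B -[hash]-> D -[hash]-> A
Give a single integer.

step 1: scan C: cost=40, card=40
step 2: join B via merge
    card(P join B) = 40*300/(4) = 3000
    cost = 40 + 40*6 + 300*9 + 40 + 300 = 3320
step 3: join D via hash
    card(P join D) = 3000*250/(2) = 375000
    cost = 3320 + 2*250*8 + 3000 = 10320
step 4: join A via hash
    card(P join A) = 375000*100/(20) = 1875000
    cost = 10320 + 2*100*7 + 375000 = 386720

386720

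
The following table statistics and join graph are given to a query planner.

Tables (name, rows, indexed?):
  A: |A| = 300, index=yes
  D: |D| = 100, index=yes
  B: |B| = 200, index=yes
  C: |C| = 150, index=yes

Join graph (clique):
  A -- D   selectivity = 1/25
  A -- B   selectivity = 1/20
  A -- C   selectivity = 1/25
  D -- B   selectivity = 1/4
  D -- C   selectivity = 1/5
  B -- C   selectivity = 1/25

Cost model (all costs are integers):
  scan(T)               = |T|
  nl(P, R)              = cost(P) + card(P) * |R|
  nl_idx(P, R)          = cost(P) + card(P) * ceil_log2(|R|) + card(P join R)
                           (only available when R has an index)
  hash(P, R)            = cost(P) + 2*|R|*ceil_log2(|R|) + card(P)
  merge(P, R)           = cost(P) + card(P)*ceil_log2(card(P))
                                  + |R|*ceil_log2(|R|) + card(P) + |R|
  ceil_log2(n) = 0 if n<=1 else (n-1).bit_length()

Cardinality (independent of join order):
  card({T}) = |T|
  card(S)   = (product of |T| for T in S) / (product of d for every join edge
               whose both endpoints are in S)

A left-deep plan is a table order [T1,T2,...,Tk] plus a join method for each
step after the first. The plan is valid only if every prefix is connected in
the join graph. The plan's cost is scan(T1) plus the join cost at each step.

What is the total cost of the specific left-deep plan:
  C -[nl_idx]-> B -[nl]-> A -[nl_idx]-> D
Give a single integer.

367734

step 1: scan C: cost=150, card=150
step 2: join B via nl_idx
    card(P join B) = 150*200/(25) = 1200
    cost = 150 + 150*8 + 1200 = 2550
step 3: join A via nl
    card(P join A) = 1200*300/(20*25) = 720
    cost = 2550 + 1200*300 = 362550
step 4: join D via nl_idx
    card(P join D) = 720*100/(25*4*5) = 144
    cost = 362550 + 720*7 + 144 = 367734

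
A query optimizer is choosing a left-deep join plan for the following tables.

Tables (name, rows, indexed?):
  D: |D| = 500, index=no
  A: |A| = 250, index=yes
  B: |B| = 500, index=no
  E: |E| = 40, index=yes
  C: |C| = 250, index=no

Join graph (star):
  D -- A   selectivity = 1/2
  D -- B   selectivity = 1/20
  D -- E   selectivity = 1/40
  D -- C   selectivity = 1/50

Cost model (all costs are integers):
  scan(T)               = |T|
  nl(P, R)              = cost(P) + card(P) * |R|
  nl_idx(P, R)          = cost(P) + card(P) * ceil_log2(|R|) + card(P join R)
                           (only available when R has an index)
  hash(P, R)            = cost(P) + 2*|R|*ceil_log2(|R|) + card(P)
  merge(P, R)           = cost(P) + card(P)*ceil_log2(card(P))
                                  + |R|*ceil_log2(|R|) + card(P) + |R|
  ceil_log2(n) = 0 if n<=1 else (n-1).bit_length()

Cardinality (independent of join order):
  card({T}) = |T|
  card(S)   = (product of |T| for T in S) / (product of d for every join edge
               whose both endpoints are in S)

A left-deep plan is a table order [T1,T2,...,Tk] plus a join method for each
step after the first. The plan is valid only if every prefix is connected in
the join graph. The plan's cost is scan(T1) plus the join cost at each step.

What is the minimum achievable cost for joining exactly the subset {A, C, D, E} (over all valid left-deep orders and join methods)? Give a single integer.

12480

Selinger DP over subsets of {A,C,D,E}:
  {D}: scan cost=500, card=500
  {A}: scan cost=250, card=250
  {E}: scan cost=40, card=40
  {C}: scan cost=250, card=250
  {AD}: card=62500; try (A,hash)→5000, (D,merge)→7500, (A,merge)→7750, (D,hash)→9500, (A,nl_idx)→67000, (D,nl)→125250 …(+1); best=5000 via (A,hash)
  {DE}: card=500; try (E,hash)→1480, (E,nl_idx)→4000, (D,merge)→5320, (E,merge)→5780, (D,hash)→9080, (D,nl)→20040 …(+1); best=1480 via (E,hash)
  {CD}: card=2500; try (C,hash)→5000, (D,merge)→7500, (C,merge)→7750, (D,hash)→9500, (D,nl)→125250, (C,nl)→125500; best=5000 via (C,hash)
  {ADE}: card=62500; try (A,hash)→5980, (A,merge)→8730, (E,hash)→67980, (A,nl_idx)→67980, (A,nl)→126480, (E,nl_idx)→442500 …(+2); best=5980 via (A,hash)
  {ACD}: card=312500; try (A,hash)→11500, (A,merge)→39750, (C,hash)→71500, (A,nl_idx)→337500, (A,nl)→630000, (C,merge)→1069750 …(+1); best=11500 via (A,hash)
  {CDE}: card=2500; try (C,hash)→5980, (E,hash)→7980, (C,merge)→8730, (E,nl_idx)→22500, (E,merge)→37780, (E,nl)→105000 …(+1); best=5980 via (C,hash)
  {ACDE}: card=312500; try (A,hash)→12480, (A,merge)→40730, (C,hash)→72480, (E,hash)→324480, (A,nl_idx)→338480, (A,nl)→630980 …(+5); best=12480 via (A,hash)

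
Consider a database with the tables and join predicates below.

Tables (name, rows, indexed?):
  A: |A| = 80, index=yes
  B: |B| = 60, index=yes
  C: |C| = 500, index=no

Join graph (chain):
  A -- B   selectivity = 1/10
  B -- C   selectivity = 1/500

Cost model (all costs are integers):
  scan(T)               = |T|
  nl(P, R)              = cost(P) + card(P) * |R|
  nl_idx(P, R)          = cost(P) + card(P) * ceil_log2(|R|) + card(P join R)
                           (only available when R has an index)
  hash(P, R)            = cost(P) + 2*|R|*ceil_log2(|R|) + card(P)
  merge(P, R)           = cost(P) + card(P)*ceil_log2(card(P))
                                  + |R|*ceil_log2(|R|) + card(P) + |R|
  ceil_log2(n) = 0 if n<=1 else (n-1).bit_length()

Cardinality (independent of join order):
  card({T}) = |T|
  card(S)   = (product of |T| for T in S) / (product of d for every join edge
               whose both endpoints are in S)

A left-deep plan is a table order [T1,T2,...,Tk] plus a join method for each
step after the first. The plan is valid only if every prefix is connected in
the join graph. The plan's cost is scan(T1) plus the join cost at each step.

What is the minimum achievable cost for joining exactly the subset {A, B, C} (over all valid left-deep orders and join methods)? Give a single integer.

2620

Selinger DP over subsets of {A,B,C}:
  {A}: scan cost=80, card=80
  {B}: scan cost=60, card=60
  {C}: scan cost=500, card=500
  {AB}: card=480; try (B,hash)→880, (A,nl_idx)→960, (B,nl_idx)→1040, (A,merge)→1120, (B,merge)→1140, (A,hash)→1240 …(+2); best=880 via (B,hash)
  {BC}: card=60; try (B,hash)→1720, (B,nl_idx)→3560, (C,merge)→5480, (B,merge)→5920, (C,hash)→9120, (C,nl)→30060 …(+1); best=1720 via (B,hash)
  {ABC}: card=480; try (A,nl_idx)→2620, (A,merge)→2780, (A,hash)→2900, (A,nl)→6520, (C,hash)→10360, (C,merge)→10680 …(+1); best=2620 via (A,nl_idx)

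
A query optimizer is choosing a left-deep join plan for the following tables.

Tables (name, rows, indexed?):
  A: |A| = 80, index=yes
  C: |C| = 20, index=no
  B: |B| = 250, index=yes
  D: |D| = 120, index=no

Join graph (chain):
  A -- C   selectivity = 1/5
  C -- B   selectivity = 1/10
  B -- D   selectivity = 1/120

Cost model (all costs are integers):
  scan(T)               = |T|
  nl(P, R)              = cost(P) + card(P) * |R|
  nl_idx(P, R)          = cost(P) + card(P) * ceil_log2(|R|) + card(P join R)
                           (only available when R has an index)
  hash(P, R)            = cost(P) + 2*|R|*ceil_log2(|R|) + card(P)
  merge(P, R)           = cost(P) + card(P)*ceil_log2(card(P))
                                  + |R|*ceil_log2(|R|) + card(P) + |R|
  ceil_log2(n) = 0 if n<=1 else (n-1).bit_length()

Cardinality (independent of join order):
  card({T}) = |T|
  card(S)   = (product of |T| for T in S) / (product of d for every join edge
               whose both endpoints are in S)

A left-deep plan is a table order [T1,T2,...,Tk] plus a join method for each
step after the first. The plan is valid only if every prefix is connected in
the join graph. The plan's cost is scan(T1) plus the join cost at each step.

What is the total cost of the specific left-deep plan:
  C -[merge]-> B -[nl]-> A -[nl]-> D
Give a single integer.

step 1: scan C: cost=20, card=20
step 2: join B via merge
    card(P join B) = 20*250/(10) = 500
    cost = 20 + 20*5 + 250*8 + 20 + 250 = 2390
step 3: join A via nl
    card(P join A) = 500*80/(5) = 8000
    cost = 2390 + 500*80 = 42390
step 4: join D via nl
    card(P join D) = 8000*120/(120) = 8000
    cost = 42390 + 8000*120 = 1002390

1002390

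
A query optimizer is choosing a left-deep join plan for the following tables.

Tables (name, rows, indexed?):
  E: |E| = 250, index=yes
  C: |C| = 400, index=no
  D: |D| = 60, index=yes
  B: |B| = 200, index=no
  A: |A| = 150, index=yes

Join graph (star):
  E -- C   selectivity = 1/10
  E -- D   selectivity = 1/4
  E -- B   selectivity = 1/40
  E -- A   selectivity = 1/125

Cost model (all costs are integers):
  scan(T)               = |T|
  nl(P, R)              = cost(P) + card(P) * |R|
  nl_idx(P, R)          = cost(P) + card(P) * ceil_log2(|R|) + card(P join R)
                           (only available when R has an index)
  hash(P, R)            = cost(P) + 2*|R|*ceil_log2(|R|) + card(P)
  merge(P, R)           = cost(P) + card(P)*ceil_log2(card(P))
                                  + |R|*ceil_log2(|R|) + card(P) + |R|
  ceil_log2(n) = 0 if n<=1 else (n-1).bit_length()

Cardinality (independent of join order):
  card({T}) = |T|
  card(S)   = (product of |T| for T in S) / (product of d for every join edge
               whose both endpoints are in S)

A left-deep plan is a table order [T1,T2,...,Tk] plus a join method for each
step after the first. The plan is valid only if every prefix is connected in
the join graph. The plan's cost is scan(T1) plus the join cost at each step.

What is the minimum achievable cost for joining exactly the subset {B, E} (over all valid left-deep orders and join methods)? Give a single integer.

Selinger DP over subsets of {B,E}:
  {E}: scan cost=250, card=250
  {B}: scan cost=200, card=200
  {BE}: card=1250; try (E,nl_idx)→3050, (B,hash)→3700, (E,merge)→4250, (B,merge)→4300, (E,hash)→4400, (E,nl)→50200 …(+1); best=3050 via (E,nl_idx)

3050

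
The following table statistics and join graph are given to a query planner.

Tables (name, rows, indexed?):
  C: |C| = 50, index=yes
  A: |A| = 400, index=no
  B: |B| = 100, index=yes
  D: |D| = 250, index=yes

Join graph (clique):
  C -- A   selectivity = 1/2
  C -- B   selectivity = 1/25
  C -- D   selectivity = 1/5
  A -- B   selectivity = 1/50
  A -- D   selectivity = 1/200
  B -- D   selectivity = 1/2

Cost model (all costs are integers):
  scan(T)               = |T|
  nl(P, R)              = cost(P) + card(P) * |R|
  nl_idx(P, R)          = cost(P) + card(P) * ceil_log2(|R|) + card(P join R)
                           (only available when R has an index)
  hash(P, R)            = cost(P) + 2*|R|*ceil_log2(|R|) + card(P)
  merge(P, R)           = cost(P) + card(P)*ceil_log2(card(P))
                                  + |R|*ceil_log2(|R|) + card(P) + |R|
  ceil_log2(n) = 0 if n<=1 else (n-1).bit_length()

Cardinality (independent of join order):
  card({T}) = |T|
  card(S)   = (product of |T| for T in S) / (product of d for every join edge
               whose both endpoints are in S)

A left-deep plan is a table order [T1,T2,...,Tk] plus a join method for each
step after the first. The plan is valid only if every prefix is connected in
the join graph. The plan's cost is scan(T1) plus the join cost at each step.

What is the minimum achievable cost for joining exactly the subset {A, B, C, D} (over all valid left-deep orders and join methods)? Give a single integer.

Selinger DP over subsets of {A,B,C,D}:
  {C}: scan cost=50, card=50
  {A}: scan cost=400, card=400
  {B}: scan cost=100, card=100
  {D}: scan cost=250, card=250
  {AC}: card=10000; try (C,hash)→1400, (A,merge)→4400, (C,merge)→4750, (A,hash)→7300, (C,nl_idx)→12800, (A,nl)→20050 …(+1); best=1400 via (C,hash)
  {BC}: card=200; try (B,nl_idx)→600, (C,hash)→800, (C,nl_idx)→900, (B,merge)→1200, (C,merge)→1250, (B,hash)→1500 …(+2); best=600 via (B,nl_idx)
  {CD}: card=2500; try (C,hash)→1100, (D,merge)→2650, (C,merge)→2850, (D,nl_idx)→2950, (D,hash)→4100, (C,nl_idx)→4250 …(+2); best=1100 via (C,hash)
  {AB}: card=800; try (B,hash)→2200, (B,nl_idx)→4000, (A,merge)→4900, (B,merge)→5200, (A,hash)→7400, (A,nl)→40100 …(+1); best=2200 via (B,hash)
  {AD}: card=500; try (D,nl_idx)→4100, (D,hash)→4800, (A,merge)→6500, (D,merge)→6650, (A,hash)→7700, (A,nl)→100250 …(+1); best=4100 via (D,nl_idx)
  {BD}: card=12500; try (B,hash)→1900, (D,merge)→3150, (B,merge)→3300, (D,hash)→4200, (D,nl_idx)→13400, (B,nl_idx)→14500 …(+2); best=1900 via (B,hash)
  {ABC}: card=800; try (C,hash)→3600, (A,merge)→6400, (C,nl_idx)→7800, (A,hash)→8000, (C,merge)→11350, (B,hash)→12800 …(+5); best=3600 via (C,hash)
  {ACD}: card=2500; try (C,hash)→5200, (C,merge)→9450, (C,nl_idx)→9600, (A,hash)→10800, (D,hash)→15400, (C,nl)→29100 …(+5); best=5200 via (C,hash)
  {BCD}: card=5000; try (D,merge)→4650, (D,hash)→4800, (B,hash)→5000, (D,nl_idx)→7200, (C,hash)→15000, (B,nl_idx)→23600 …(+6); best=4650 via (D,merge)
  {ABD}: card=500; try (B,hash)→6000, (D,hash)→7000, (B,nl_idx)→8100, (D,nl_idx)→9100, (B,merge)→9900, (D,merge)→13250 …(+5); best=6000 via (B,hash)
  {ABCD}: card=100; try (C,hash)→7100, (D,hash)→8400, (C,nl_idx)→9100, (B,hash)→9100, (D,nl_idx)→10100, (C,merge)→11350 …(+9); best=7100 via (C,hash)

7100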